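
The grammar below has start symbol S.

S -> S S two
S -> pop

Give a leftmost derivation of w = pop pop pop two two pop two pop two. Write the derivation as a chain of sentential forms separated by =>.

S => S S two   [S -> S S two]
S S two => S S two S two   [S -> S S two]
S S two S two => S S two S two S two   [S -> S S two]
S S two S two S two => pop S two S two S two   [S -> pop]
pop S two S two S two => pop S S two two S two S two   [S -> S S two]
pop S S two two S two S two => pop pop S two two S two S two   [S -> pop]
pop pop S two two S two S two => pop pop pop two two S two S two   [S -> pop]
pop pop pop two two S two S two => pop pop pop two two pop two S two   [S -> pop]
pop pop pop two two pop two S two => pop pop pop two two pop two pop two   [S -> pop]

S => S S two => S S two S two => S S two S two S two => pop S two S two S two => pop S S two two S two S two => pop pop S two two S two S two => pop pop pop two two S two S two => pop pop pop two two pop two S two => pop pop pop two two pop two pop two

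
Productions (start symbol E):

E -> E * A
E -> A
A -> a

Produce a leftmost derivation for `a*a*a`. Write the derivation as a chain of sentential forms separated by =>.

E => E*A   [E -> E * A]
E*A => E*A*A   [E -> E * A]
E*A*A => A*A*A   [E -> A]
A*A*A => a*A*A   [A -> a]
a*A*A => a*a*A   [A -> a]
a*a*A => a*a*a   [A -> a]

E => E*A => E*A*A => A*A*A => a*A*A => a*a*A => a*a*a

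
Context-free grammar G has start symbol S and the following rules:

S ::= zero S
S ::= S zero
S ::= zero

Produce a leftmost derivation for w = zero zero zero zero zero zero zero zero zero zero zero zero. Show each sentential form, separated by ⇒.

S ⇒ zero S ⇒ zero S zero ⇒ zero S zero zero ⇒ zero S zero zero zero ⇒ zero zero S zero zero zero ⇒ zero zero S zero zero zero zero ⇒ zero zero S zero zero zero zero zero ⇒ zero zero S zero zero zero zero zero zero ⇒ zero zero S zero zero zero zero zero zero zero ⇒ zero zero zero S zero zero zero zero zero zero zero ⇒ zero zero zero S zero zero zero zero zero zero zero zero ⇒ zero zero zero zero zero zero zero zero zero zero zero zero

S ⇒ zero S   [S ::= zero S]
zero S ⇒ zero S zero   [S ::= S zero]
zero S zero ⇒ zero S zero zero   [S ::= S zero]
zero S zero zero ⇒ zero S zero zero zero   [S ::= S zero]
zero S zero zero zero ⇒ zero zero S zero zero zero   [S ::= zero S]
zero zero S zero zero zero ⇒ zero zero S zero zero zero zero   [S ::= S zero]
zero zero S zero zero zero zero ⇒ zero zero S zero zero zero zero zero   [S ::= S zero]
zero zero S zero zero zero zero zero ⇒ zero zero S zero zero zero zero zero zero   [S ::= S zero]
zero zero S zero zero zero zero zero zero ⇒ zero zero S zero zero zero zero zero zero zero   [S ::= S zero]
zero zero S zero zero zero zero zero zero zero ⇒ zero zero zero S zero zero zero zero zero zero zero   [S ::= zero S]
zero zero zero S zero zero zero zero zero zero zero ⇒ zero zero zero S zero zero zero zero zero zero zero zero   [S ::= S zero]
zero zero zero S zero zero zero zero zero zero zero zero ⇒ zero zero zero zero zero zero zero zero zero zero zero zero   [S ::= zero]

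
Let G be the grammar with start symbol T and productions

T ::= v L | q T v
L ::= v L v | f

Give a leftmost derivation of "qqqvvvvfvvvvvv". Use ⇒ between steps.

T ⇒ qTv   [T ::= q T v]
qTv ⇒ qqTvv   [T ::= q T v]
qqTvv ⇒ qqqTvvv   [T ::= q T v]
qqqTvvv ⇒ qqqvLvvv   [T ::= v L]
qqqvLvvv ⇒ qqqvvLvvvv   [L ::= v L v]
qqqvvLvvvv ⇒ qqqvvvLvvvvv   [L ::= v L v]
qqqvvvLvvvvv ⇒ qqqvvvvLvvvvvv   [L ::= v L v]
qqqvvvvLvvvvvv ⇒ qqqvvvvfvvvvvv   [L ::= f]

T ⇒ qTv ⇒ qqTvv ⇒ qqqTvvv ⇒ qqqvLvvv ⇒ qqqvvLvvvv ⇒ qqqvvvLvvvvv ⇒ qqqvvvvLvvvvvv ⇒ qqqvvvvfvvvvvv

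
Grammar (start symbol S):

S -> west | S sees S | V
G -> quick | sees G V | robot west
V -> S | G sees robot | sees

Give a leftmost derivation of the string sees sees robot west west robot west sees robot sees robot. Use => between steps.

S => V => G sees robot => sees G V sees robot => sees sees G V V sees robot => sees sees robot west V V sees robot => sees sees robot west S V sees robot => sees sees robot west west V sees robot => sees sees robot west west G sees robot sees robot => sees sees robot west west robot west sees robot sees robot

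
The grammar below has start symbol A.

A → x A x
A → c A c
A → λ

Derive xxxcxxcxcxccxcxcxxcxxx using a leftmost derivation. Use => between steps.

A => xAx => xxAxx => xxxAxxx => xxxcAcxxx => xxxcxAxcxxx => xxxcxxAxxcxxx => xxxcxxcAcxxcxxx => xxxcxxcxAxcxxcxxx => xxxcxxcxcAcxcxxcxxx => xxxcxxcxcxAxcxcxxcxxx => xxxcxxcxcxcAcxcxcxxcxxx => xxxcxxcxcxccxcxcxxcxxx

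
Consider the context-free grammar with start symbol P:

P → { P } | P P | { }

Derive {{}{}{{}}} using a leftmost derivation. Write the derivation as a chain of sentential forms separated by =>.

P => {P} => {PP} => {{}P} => {{}PP} => {{}{}P} => {{}{}{P}} => {{}{}{{}}}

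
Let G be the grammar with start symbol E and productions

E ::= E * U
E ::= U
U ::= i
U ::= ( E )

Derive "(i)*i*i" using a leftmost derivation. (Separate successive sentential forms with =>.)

E => E*U => E*U*U => U*U*U => (E)*U*U => (U)*U*U => (i)*U*U => (i)*i*U => (i)*i*i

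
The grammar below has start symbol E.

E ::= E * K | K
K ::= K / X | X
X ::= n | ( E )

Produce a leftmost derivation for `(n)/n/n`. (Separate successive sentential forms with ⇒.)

E ⇒ K ⇒ K/X ⇒ K/X/X ⇒ X/X/X ⇒ (E)/X/X ⇒ (K)/X/X ⇒ (X)/X/X ⇒ (n)/X/X ⇒ (n)/n/X ⇒ (n)/n/n

E ⇒ K   [E ::= K]
K ⇒ K/X   [K ::= K / X]
K/X ⇒ K/X/X   [K ::= K / X]
K/X/X ⇒ X/X/X   [K ::= X]
X/X/X ⇒ (E)/X/X   [X ::= ( E )]
(E)/X/X ⇒ (K)/X/X   [E ::= K]
(K)/X/X ⇒ (X)/X/X   [K ::= X]
(X)/X/X ⇒ (n)/X/X   [X ::= n]
(n)/X/X ⇒ (n)/n/X   [X ::= n]
(n)/n/X ⇒ (n)/n/n   [X ::= n]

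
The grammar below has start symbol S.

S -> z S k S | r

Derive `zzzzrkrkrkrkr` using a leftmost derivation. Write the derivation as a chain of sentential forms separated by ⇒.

S ⇒ zSkS   [S -> z S k S]
zSkS ⇒ zzSkSkS   [S -> z S k S]
zzSkSkS ⇒ zzzSkSkSkS   [S -> z S k S]
zzzSkSkSkS ⇒ zzzzSkSkSkSkS   [S -> z S k S]
zzzzSkSkSkSkS ⇒ zzzzrkSkSkSkS   [S -> r]
zzzzrkSkSkSkS ⇒ zzzzrkrkSkSkS   [S -> r]
zzzzrkrkSkSkS ⇒ zzzzrkrkrkSkS   [S -> r]
zzzzrkrkrkSkS ⇒ zzzzrkrkrkrkS   [S -> r]
zzzzrkrkrkrkS ⇒ zzzzrkrkrkrkr   [S -> r]

S ⇒ zSkS ⇒ zzSkSkS ⇒ zzzSkSkSkS ⇒ zzzzSkSkSkSkS ⇒ zzzzrkSkSkSkS ⇒ zzzzrkrkSkSkS ⇒ zzzzrkrkrkSkS ⇒ zzzzrkrkrkrkS ⇒ zzzzrkrkrkrkr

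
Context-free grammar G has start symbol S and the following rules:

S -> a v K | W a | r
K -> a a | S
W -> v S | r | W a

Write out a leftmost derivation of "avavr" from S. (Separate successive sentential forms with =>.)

S => avK => avS => avavK => avavS => avavr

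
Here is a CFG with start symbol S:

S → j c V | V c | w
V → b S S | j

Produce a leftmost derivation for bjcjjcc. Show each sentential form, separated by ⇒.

S ⇒ Vc ⇒ bSSc ⇒ bjcVSc ⇒ bjcjSc ⇒ bjcjVcc ⇒ bjcjjcc

S ⇒ Vc   [S → V c]
Vc ⇒ bSSc   [V → b S S]
bSSc ⇒ bjcVSc   [S → j c V]
bjcVSc ⇒ bjcjSc   [V → j]
bjcjSc ⇒ bjcjVcc   [S → V c]
bjcjVcc ⇒ bjcjjcc   [V → j]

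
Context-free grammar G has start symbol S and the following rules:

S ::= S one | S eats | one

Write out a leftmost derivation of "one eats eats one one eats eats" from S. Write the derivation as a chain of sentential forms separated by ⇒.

S ⇒ S eats ⇒ S eats eats ⇒ S one eats eats ⇒ S one one eats eats ⇒ S eats one one eats eats ⇒ S eats eats one one eats eats ⇒ one eats eats one one eats eats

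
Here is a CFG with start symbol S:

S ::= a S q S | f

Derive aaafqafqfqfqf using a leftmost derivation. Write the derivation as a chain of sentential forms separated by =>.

S => aSqS   [S ::= a S q S]
aSqS => aaSqSqS   [S ::= a S q S]
aaSqSqS => aaaSqSqSqS   [S ::= a S q S]
aaaSqSqSqS => aaafqSqSqS   [S ::= f]
aaafqSqSqS => aaafqaSqSqSqS   [S ::= a S q S]
aaafqaSqSqSqS => aaafqafqSqSqS   [S ::= f]
aaafqafqSqSqS => aaafqafqfqSqS   [S ::= f]
aaafqafqfqSqS => aaafqafqfqfqS   [S ::= f]
aaafqafqfqfqS => aaafqafqfqfqf   [S ::= f]

S=>aSqS=>aaSqSqS=>aaaSqSqSqS=>aaafqSqSqS=>aaafqaSqSqSqS=>aaafqafqSqSqS=>aaafqafqfqSqS=>aaafqafqfqfqS=>aaafqafqfqfqf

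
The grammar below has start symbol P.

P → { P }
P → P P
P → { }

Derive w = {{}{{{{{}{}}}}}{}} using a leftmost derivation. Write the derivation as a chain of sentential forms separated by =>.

P => {P}   [P → { P }]
{P} => {PP}   [P → P P]
{PP} => {PPP}   [P → P P]
{PPP} => {{}PP}   [P → { }]
{{}PP} => {{}{P}P}   [P → { P }]
{{}{P}P} => {{}{{P}}P}   [P → { P }]
{{}{{P}}P} => {{}{{{P}}}P}   [P → { P }]
{{}{{{P}}}P} => {{}{{{{P}}}}P}   [P → { P }]
{{}{{{{P}}}}P} => {{}{{{{PP}}}}P}   [P → P P]
{{}{{{{PP}}}}P} => {{}{{{{{}P}}}}P}   [P → { }]
{{}{{{{{}P}}}}P} => {{}{{{{{}{}}}}}P}   [P → { }]
{{}{{{{{}{}}}}}P} => {{}{{{{{}{}}}}}{}}   [P → { }]

P=>{P}=>{PP}=>{PPP}=>{{}PP}=>{{}{P}P}=>{{}{{P}}P}=>{{}{{{P}}}P}=>{{}{{{{P}}}}P}=>{{}{{{{PP}}}}P}=>{{}{{{{{}P}}}}P}=>{{}{{{{{}{}}}}}P}=>{{}{{{{{}{}}}}}{}}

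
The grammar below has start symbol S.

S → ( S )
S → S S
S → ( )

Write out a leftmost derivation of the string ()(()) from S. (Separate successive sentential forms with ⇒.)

S ⇒ SS ⇒ ()S ⇒ ()(S) ⇒ ()(())

S ⇒ SS   [S → S S]
SS ⇒ ()S   [S → ( )]
()S ⇒ ()(S)   [S → ( S )]
()(S) ⇒ ()(())   [S → ( )]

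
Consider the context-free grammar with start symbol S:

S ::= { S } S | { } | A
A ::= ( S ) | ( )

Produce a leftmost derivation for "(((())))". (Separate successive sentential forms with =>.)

S => A => (S) => (A) => ((S)) => ((A)) => (((S))) => (((A))) => (((())))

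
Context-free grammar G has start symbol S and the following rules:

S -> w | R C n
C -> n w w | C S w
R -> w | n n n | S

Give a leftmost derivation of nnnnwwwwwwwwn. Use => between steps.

S => RCn   [S -> R C n]
RCn => nnnCn   [R -> n n n]
nnnCn => nnnCSwn   [C -> C S w]
nnnCSwn => nnnCSwSwn   [C -> C S w]
nnnCSwSwn => nnnCSwSwSwn   [C -> C S w]
nnnCSwSwSwn => nnnnwwSwSwSwn   [C -> n w w]
nnnnwwSwSwSwn => nnnnwwwwSwSwn   [S -> w]
nnnnwwwwSwSwn => nnnnwwwwwwSwn   [S -> w]
nnnnwwwwwwSwn => nnnnwwwwwwwwn   [S -> w]

S => RCn => nnnCn => nnnCSwn => nnnCSwSwn => nnnCSwSwSwn => nnnnwwSwSwSwn => nnnnwwwwSwSwn => nnnnwwwwwwSwn => nnnnwwwwwwwwn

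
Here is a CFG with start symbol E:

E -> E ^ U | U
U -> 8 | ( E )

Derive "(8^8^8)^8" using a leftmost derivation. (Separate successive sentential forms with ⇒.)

E ⇒ E^U ⇒ U^U ⇒ (E)^U ⇒ (E^U)^U ⇒ (E^U^U)^U ⇒ (U^U^U)^U ⇒ (8^U^U)^U ⇒ (8^8^U)^U ⇒ (8^8^8)^U ⇒ (8^8^8)^8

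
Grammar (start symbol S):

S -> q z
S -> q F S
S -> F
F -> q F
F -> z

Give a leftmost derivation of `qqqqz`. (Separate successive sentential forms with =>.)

S=>F=>qF=>qqF=>qqqF=>qqqqF=>qqqqz

S => F   [S -> F]
F => qF   [F -> q F]
qF => qqF   [F -> q F]
qqF => qqqF   [F -> q F]
qqqF => qqqqF   [F -> q F]
qqqqF => qqqqz   [F -> z]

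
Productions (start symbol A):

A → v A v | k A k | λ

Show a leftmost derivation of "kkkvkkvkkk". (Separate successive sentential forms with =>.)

A => kAk   [A → k A k]
kAk => kkAkk   [A → k A k]
kkAkk => kkkAkkk   [A → k A k]
kkkAkkk => kkkvAvkkk   [A → v A v]
kkkvAvkkk => kkkvkAkvkkk   [A → k A k]
kkkvkAkvkkk => kkkvkkvkkk   [A → λ]

A => kAk => kkAkk => kkkAkkk => kkkvAvkkk => kkkvkAkvkkk => kkkvkkvkkk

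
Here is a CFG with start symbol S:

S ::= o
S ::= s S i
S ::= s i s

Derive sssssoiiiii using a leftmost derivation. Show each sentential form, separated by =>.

S => sSi => ssSii => sssSiii => ssssSiiii => sssssSiiiii => sssssoiiiii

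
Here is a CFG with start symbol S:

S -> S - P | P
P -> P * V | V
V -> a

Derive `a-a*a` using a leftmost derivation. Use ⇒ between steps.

S ⇒ S-P   [S -> S - P]
S-P ⇒ P-P   [S -> P]
P-P ⇒ V-P   [P -> V]
V-P ⇒ a-P   [V -> a]
a-P ⇒ a-P*V   [P -> P * V]
a-P*V ⇒ a-V*V   [P -> V]
a-V*V ⇒ a-a*V   [V -> a]
a-a*V ⇒ a-a*a   [V -> a]

S ⇒ S-P ⇒ P-P ⇒ V-P ⇒ a-P ⇒ a-P*V ⇒ a-V*V ⇒ a-a*V ⇒ a-a*a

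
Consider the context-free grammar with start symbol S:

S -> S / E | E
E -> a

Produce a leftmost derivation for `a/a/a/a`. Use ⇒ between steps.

S ⇒ S/E   [S -> S / E]
S/E ⇒ S/E/E   [S -> S / E]
S/E/E ⇒ S/E/E/E   [S -> S / E]
S/E/E/E ⇒ E/E/E/E   [S -> E]
E/E/E/E ⇒ a/E/E/E   [E -> a]
a/E/E/E ⇒ a/a/E/E   [E -> a]
a/a/E/E ⇒ a/a/a/E   [E -> a]
a/a/a/E ⇒ a/a/a/a   [E -> a]

S ⇒ S/E ⇒ S/E/E ⇒ S/E/E/E ⇒ E/E/E/E ⇒ a/E/E/E ⇒ a/a/E/E ⇒ a/a/a/E ⇒ a/a/a/a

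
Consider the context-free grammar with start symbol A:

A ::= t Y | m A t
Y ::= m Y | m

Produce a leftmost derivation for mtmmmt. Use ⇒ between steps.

A⇒mAt⇒mtYt⇒mtmYt⇒mtmmYt⇒mtmmmt

A ⇒ mAt   [A ::= m A t]
mAt ⇒ mtYt   [A ::= t Y]
mtYt ⇒ mtmYt   [Y ::= m Y]
mtmYt ⇒ mtmmYt   [Y ::= m Y]
mtmmYt ⇒ mtmmmt   [Y ::= m]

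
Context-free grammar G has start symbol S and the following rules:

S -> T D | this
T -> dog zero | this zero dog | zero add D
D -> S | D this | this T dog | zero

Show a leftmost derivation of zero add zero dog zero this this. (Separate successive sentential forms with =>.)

S => T D => zero add D D => zero add zero D => zero add zero S => zero add zero T D => zero add zero dog zero D => zero add zero dog zero D this => zero add zero dog zero S this => zero add zero dog zero this this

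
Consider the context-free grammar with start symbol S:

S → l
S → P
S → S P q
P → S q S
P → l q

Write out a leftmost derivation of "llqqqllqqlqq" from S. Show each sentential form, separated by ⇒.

S ⇒ SPq ⇒ SPqPq ⇒ PPqPq ⇒ SqSPqPq ⇒ SPqqSPqPq ⇒ lPqqSPqPq ⇒ llqqqSPqPq ⇒ llqqqlPqPq ⇒ llqqqllqqPq ⇒ llqqqllqqlqq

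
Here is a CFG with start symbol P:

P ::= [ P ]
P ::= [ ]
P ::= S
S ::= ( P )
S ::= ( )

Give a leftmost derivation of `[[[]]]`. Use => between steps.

P => [P]   [P ::= [ P ]]
[P] => [[P]]   [P ::= [ P ]]
[[P]] => [[[]]]   [P ::= [ ]]

P => [P] => [[P]] => [[[]]]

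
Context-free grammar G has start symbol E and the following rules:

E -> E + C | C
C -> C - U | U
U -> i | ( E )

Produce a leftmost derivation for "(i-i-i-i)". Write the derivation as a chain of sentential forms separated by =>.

E=>C=>U=>(E)=>(C)=>(C-U)=>(C-U-U)=>(C-U-U-U)=>(U-U-U-U)=>(i-U-U-U)=>(i-i-U-U)=>(i-i-i-U)=>(i-i-i-i)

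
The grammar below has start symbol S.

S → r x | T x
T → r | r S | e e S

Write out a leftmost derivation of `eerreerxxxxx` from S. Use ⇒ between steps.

S ⇒ Tx ⇒ eeSx ⇒ eeTxx ⇒ eerSxx ⇒ eerTxxx ⇒ eerrSxxx ⇒ eerrTxxxx ⇒ eerreeSxxxx ⇒ eerreerxxxxx

S ⇒ Tx   [S → T x]
Tx ⇒ eeSx   [T → e e S]
eeSx ⇒ eeTxx   [S → T x]
eeTxx ⇒ eerSxx   [T → r S]
eerSxx ⇒ eerTxxx   [S → T x]
eerTxxx ⇒ eerrSxxx   [T → r S]
eerrSxxx ⇒ eerrTxxxx   [S → T x]
eerrTxxxx ⇒ eerreeSxxxx   [T → e e S]
eerreeSxxxx ⇒ eerreerxxxxx   [S → r x]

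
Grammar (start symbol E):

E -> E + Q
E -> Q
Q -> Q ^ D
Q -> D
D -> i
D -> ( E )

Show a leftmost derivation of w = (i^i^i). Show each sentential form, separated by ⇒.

E ⇒ Q   [E -> Q]
Q ⇒ D   [Q -> D]
D ⇒ (E)   [D -> ( E )]
(E) ⇒ (Q)   [E -> Q]
(Q) ⇒ (Q^D)   [Q -> Q ^ D]
(Q^D) ⇒ (Q^D^D)   [Q -> Q ^ D]
(Q^D^D) ⇒ (D^D^D)   [Q -> D]
(D^D^D) ⇒ (i^D^D)   [D -> i]
(i^D^D) ⇒ (i^i^D)   [D -> i]
(i^i^D) ⇒ (i^i^i)   [D -> i]

E ⇒ Q ⇒ D ⇒ (E) ⇒ (Q) ⇒ (Q^D) ⇒ (Q^D^D) ⇒ (D^D^D) ⇒ (i^D^D) ⇒ (i^i^D) ⇒ (i^i^i)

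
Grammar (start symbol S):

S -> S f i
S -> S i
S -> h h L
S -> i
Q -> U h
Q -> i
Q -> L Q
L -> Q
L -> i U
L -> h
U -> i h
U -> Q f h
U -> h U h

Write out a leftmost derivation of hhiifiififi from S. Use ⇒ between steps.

S ⇒ Sfi   [S -> S f i]
Sfi ⇒ Sfifi   [S -> S f i]
Sfifi ⇒ Sififi   [S -> S i]
Sififi ⇒ Sfiififi   [S -> S f i]
Sfiififi ⇒ Sifiififi   [S -> S i]
Sifiififi ⇒ hhLifiififi   [S -> h h L]
hhLifiififi ⇒ hhQifiififi   [L -> Q]
hhQifiififi ⇒ hhiifiififi   [Q -> i]

S⇒Sfi⇒Sfifi⇒Sififi⇒Sfiififi⇒Sifiififi⇒hhLifiififi⇒hhQifiififi⇒hhiifiififi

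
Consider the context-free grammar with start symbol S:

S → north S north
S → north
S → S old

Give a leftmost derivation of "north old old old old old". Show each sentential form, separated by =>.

S => S old => S old old => S old old old => S old old old old => S old old old old old => north old old old old old

S => S old   [S → S old]
S old => S old old   [S → S old]
S old old => S old old old   [S → S old]
S old old old => S old old old old   [S → S old]
S old old old old => S old old old old old   [S → S old]
S old old old old old => north old old old old old   [S → north]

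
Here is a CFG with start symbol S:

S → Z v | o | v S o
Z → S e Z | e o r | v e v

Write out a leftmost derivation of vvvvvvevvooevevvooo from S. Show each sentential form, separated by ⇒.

S ⇒ vSo   [S → v S o]
vSo ⇒ vvSoo   [S → v S o]
vvSoo ⇒ vvvSooo   [S → v S o]
vvvSooo ⇒ vvvZvooo   [S → Z v]
vvvZvooo ⇒ vvvSeZvooo   [Z → S e Z]
vvvSeZvooo ⇒ vvvvSoeZvooo   [S → v S o]
vvvvSoeZvooo ⇒ vvvvvSooeZvooo   [S → v S o]
vvvvvSooeZvooo ⇒ vvvvvZvooeZvooo   [S → Z v]
vvvvvZvooeZvooo ⇒ vvvvvvevvooeZvooo   [Z → v e v]
vvvvvvevvooeZvooo ⇒ vvvvvvevvooevevvooo   [Z → v e v]

S⇒vSo⇒vvSoo⇒vvvSooo⇒vvvZvooo⇒vvvSeZvooo⇒vvvvSoeZvooo⇒vvvvvSooeZvooo⇒vvvvvZvooeZvooo⇒vvvvvvevvooeZvooo⇒vvvvvvevvooevevvooo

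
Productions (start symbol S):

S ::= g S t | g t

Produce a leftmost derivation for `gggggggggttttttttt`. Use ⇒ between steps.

S ⇒ gSt   [S ::= g S t]
gSt ⇒ ggStt   [S ::= g S t]
ggStt ⇒ gggSttt   [S ::= g S t]
gggSttt ⇒ ggggStttt   [S ::= g S t]
ggggStttt ⇒ gggggSttttt   [S ::= g S t]
gggggSttttt ⇒ ggggggStttttt   [S ::= g S t]
ggggggStttttt ⇒ gggggggSttttttt   [S ::= g S t]
gggggggSttttttt ⇒ ggggggggStttttttt   [S ::= g S t]
ggggggggStttttttt ⇒ gggggggggttttttttt   [S ::= g t]

S ⇒ gSt ⇒ ggStt ⇒ gggSttt ⇒ ggggStttt ⇒ gggggSttttt ⇒ ggggggStttttt ⇒ gggggggSttttttt ⇒ ggggggggStttttttt ⇒ gggggggggttttttttt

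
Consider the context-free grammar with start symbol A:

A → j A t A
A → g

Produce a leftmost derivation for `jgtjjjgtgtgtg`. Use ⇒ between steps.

A ⇒ jAtA   [A → j A t A]
jAtA ⇒ jgtA   [A → g]
jgtA ⇒ jgtjAtA   [A → j A t A]
jgtjAtA ⇒ jgtjjAtAtA   [A → j A t A]
jgtjjAtAtA ⇒ jgtjjjAtAtAtA   [A → j A t A]
jgtjjjAtAtAtA ⇒ jgtjjjgtAtAtA   [A → g]
jgtjjjgtAtAtA ⇒ jgtjjjgtgtAtA   [A → g]
jgtjjjgtgtAtA ⇒ jgtjjjgtgtgtA   [A → g]
jgtjjjgtgtgtA ⇒ jgtjjjgtgtgtg   [A → g]

A⇒jAtA⇒jgtA⇒jgtjAtA⇒jgtjjAtAtA⇒jgtjjjAtAtAtA⇒jgtjjjgtAtAtA⇒jgtjjjgtgtAtA⇒jgtjjjgtgtgtA⇒jgtjjjgtgtgtg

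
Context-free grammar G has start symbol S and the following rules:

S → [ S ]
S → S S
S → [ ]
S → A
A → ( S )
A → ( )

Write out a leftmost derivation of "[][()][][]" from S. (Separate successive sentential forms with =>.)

S => SS => SSS => []SS => []SSS => [][S]SS => [][A]SS => [][()]SS => [][()][]S => [][()][][]

S => SS   [S → S S]
SS => SSS   [S → S S]
SSS => []SS   [S → [ ]]
[]SS => []SSS   [S → S S]
[]SSS => [][S]SS   [S → [ S ]]
[][S]SS => [][A]SS   [S → A]
[][A]SS => [][()]SS   [A → ( )]
[][()]SS => [][()][]S   [S → [ ]]
[][()][]S => [][()][][]   [S → [ ]]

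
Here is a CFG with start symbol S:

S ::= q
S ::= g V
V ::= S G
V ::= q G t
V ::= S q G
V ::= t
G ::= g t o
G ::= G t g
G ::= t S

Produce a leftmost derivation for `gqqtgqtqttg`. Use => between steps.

S=>gV=>gSqG=>gqqG=>gqqGtg=>gqqtStg=>gqqtgVtg=>gqqtgqGttg=>gqqtgqtSttg=>gqqtgqtqttg

S => gV   [S ::= g V]
gV => gSqG   [V ::= S q G]
gSqG => gqqG   [S ::= q]
gqqG => gqqGtg   [G ::= G t g]
gqqGtg => gqqtStg   [G ::= t S]
gqqtStg => gqqtgVtg   [S ::= g V]
gqqtgVtg => gqqtgqGttg   [V ::= q G t]
gqqtgqGttg => gqqtgqtSttg   [G ::= t S]
gqqtgqtSttg => gqqtgqtqttg   [S ::= q]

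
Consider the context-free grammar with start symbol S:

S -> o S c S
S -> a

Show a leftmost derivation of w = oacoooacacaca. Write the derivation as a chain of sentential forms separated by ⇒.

S⇒oScS⇒oacS⇒oacoScS⇒oacooScScS⇒oacoooScScScS⇒oacoooacScScS⇒oacoooacacScS⇒oacoooacacacS⇒oacoooacacaca

S ⇒ oScS   [S -> o S c S]
oScS ⇒ oacS   [S -> a]
oacS ⇒ oacoScS   [S -> o S c S]
oacoScS ⇒ oacooScScS   [S -> o S c S]
oacooScScS ⇒ oacoooScScScS   [S -> o S c S]
oacoooScScScS ⇒ oacoooacScScS   [S -> a]
oacoooacScScS ⇒ oacoooacacScS   [S -> a]
oacoooacacScS ⇒ oacoooacacacS   [S -> a]
oacoooacacacS ⇒ oacoooacacaca   [S -> a]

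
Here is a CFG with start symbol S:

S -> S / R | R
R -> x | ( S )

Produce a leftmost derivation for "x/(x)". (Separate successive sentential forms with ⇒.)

S ⇒ S/R ⇒ R/R ⇒ x/R ⇒ x/(S) ⇒ x/(R) ⇒ x/(x)

S ⇒ S/R   [S -> S / R]
S/R ⇒ R/R   [S -> R]
R/R ⇒ x/R   [R -> x]
x/R ⇒ x/(S)   [R -> ( S )]
x/(S) ⇒ x/(R)   [S -> R]
x/(R) ⇒ x/(x)   [R -> x]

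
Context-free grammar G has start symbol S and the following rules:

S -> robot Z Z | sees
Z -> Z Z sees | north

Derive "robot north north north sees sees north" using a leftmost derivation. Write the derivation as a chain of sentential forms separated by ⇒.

S ⇒ robot Z Z ⇒ robot Z Z sees Z ⇒ robot north Z sees Z ⇒ robot north Z Z sees sees Z ⇒ robot north north Z sees sees Z ⇒ robot north north north sees sees Z ⇒ robot north north north sees sees north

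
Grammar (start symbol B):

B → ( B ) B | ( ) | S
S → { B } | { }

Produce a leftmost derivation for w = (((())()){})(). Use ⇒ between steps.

B⇒(B)B⇒((B)B)B⇒(((B)B)B)B⇒(((())B)B)B⇒(((())())B)B⇒(((())())S)B⇒(((())()){})B⇒(((())()){})()

B ⇒ (B)B   [B → ( B ) B]
(B)B ⇒ ((B)B)B   [B → ( B ) B]
((B)B)B ⇒ (((B)B)B)B   [B → ( B ) B]
(((B)B)B)B ⇒ (((())B)B)B   [B → ( )]
(((())B)B)B ⇒ (((())())B)B   [B → ( )]
(((())())B)B ⇒ (((())())S)B   [B → S]
(((())())S)B ⇒ (((())()){})B   [S → { }]
(((())()){})B ⇒ (((())()){})()   [B → ( )]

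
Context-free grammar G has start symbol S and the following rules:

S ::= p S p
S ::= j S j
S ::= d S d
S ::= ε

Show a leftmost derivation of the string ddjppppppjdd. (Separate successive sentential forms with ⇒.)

S ⇒ dSd ⇒ ddSdd ⇒ ddjSjdd ⇒ ddjpSpjdd ⇒ ddjppSppjdd ⇒ ddjpppSpppjdd ⇒ ddjppppppjdd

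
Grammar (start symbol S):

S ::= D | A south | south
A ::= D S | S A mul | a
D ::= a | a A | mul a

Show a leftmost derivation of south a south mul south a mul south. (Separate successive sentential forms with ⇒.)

S ⇒ A south   [S ::= A south]
A south ⇒ S A mul south   [A ::= S A mul]
S A mul south ⇒ A south A mul south   [S ::= A south]
A south A mul south ⇒ S A mul south A mul south   [A ::= S A mul]
S A mul south A mul south ⇒ south A mul south A mul south   [S ::= south]
south A mul south A mul south ⇒ south D S mul south A mul south   [A ::= D S]
south D S mul south A mul south ⇒ south a S mul south A mul south   [D ::= a]
south a S mul south A mul south ⇒ south a south mul south A mul south   [S ::= south]
south a south mul south A mul south ⇒ south a south mul south a mul south   [A ::= a]

S ⇒ A south ⇒ S A mul south ⇒ A south A mul south ⇒ S A mul south A mul south ⇒ south A mul south A mul south ⇒ south D S mul south A mul south ⇒ south a S mul south A mul south ⇒ south a south mul south A mul south ⇒ south a south mul south a mul south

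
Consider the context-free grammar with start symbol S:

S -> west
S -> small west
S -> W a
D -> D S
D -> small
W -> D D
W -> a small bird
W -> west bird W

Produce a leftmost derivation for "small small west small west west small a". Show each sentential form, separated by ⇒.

S ⇒ W a   [S -> W a]
W a ⇒ D D a   [W -> D D]
D D a ⇒ D S D a   [D -> D S]
D S D a ⇒ D S S D a   [D -> D S]
D S S D a ⇒ D S S S D a   [D -> D S]
D S S S D a ⇒ small S S S D a   [D -> small]
small S S S D a ⇒ small small west S S D a   [S -> small west]
small small west S S D a ⇒ small small west small west S D a   [S -> small west]
small small west small west S D a ⇒ small small west small west west D a   [S -> west]
small small west small west west D a ⇒ small small west small west west small a   [D -> small]

S ⇒ W a ⇒ D D a ⇒ D S D a ⇒ D S S D a ⇒ D S S S D a ⇒ small S S S D a ⇒ small small west S S D a ⇒ small small west small west S D a ⇒ small small west small west west D a ⇒ small small west small west west small a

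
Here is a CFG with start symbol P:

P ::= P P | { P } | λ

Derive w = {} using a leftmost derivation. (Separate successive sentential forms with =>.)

P => PP => PPP => PPPP => PPPPP => PPPPPP => {P}PPPPP => {}PPPPP => {}PPPP => {}PPP => {}PP => {}P => {}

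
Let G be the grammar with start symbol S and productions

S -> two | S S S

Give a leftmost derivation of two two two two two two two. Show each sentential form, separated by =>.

S => S S S   [S -> S S S]
S S S => S S S S S   [S -> S S S]
S S S S S => S S S S S S S   [S -> S S S]
S S S S S S S => two S S S S S S   [S -> two]
two S S S S S S => two two S S S S S   [S -> two]
two two S S S S S => two two two S S S S   [S -> two]
two two two S S S S => two two two two S S S   [S -> two]
two two two two S S S => two two two two two S S   [S -> two]
two two two two two S S => two two two two two two S   [S -> two]
two two two two two two S => two two two two two two two   [S -> two]

S => S S S => S S S S S => S S S S S S S => two S S S S S S => two two S S S S S => two two two S S S S => two two two two S S S => two two two two two S S => two two two two two two S => two two two two two two two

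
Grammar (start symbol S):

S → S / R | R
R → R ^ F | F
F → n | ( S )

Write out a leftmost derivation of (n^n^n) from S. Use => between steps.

S => R => F => (S) => (R) => (R^F) => (R^F^F) => (F^F^F) => (n^F^F) => (n^n^F) => (n^n^n)

S => R   [S → R]
R => F   [R → F]
F => (S)   [F → ( S )]
(S) => (R)   [S → R]
(R) => (R^F)   [R → R ^ F]
(R^F) => (R^F^F)   [R → R ^ F]
(R^F^F) => (F^F^F)   [R → F]
(F^F^F) => (n^F^F)   [F → n]
(n^F^F) => (n^n^F)   [F → n]
(n^n^F) => (n^n^n)   [F → n]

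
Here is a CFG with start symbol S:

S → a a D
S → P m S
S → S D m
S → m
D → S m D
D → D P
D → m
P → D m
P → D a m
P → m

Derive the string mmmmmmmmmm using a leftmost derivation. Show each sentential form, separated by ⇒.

S⇒PmS⇒DmmS⇒SmDmmS⇒SDmmDmmS⇒SDmDmmDmmS⇒mDmDmmDmmS⇒mmmDmmDmmS⇒mmmmmmDmmS⇒mmmmmmmmmS⇒mmmmmmmmmm

S ⇒ PmS   [S → P m S]
PmS ⇒ DmmS   [P → D m]
DmmS ⇒ SmDmmS   [D → S m D]
SmDmmS ⇒ SDmmDmmS   [S → S D m]
SDmmDmmS ⇒ SDmDmmDmmS   [S → S D m]
SDmDmmDmmS ⇒ mDmDmmDmmS   [S → m]
mDmDmmDmmS ⇒ mmmDmmDmmS   [D → m]
mmmDmmDmmS ⇒ mmmmmmDmmS   [D → m]
mmmmmmDmmS ⇒ mmmmmmmmmS   [D → m]
mmmmmmmmmS ⇒ mmmmmmmmmm   [S → m]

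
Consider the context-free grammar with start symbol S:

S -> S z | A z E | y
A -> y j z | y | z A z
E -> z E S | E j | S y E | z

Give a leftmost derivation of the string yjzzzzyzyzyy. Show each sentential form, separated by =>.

S => AzE => yjzzE => yjzzzES => yjzzzzESS => yjzzzzSyESS => yjzzzzSzyESS => yjzzzzyzyESS => yjzzzzyzyzSS => yjzzzzyzyzyS => yjzzzzyzyzyy

S => AzE   [S -> A z E]
AzE => yjzzE   [A -> y j z]
yjzzE => yjzzzES   [E -> z E S]
yjzzzES => yjzzzzESS   [E -> z E S]
yjzzzzESS => yjzzzzSyESS   [E -> S y E]
yjzzzzSyESS => yjzzzzSzyESS   [S -> S z]
yjzzzzSzyESS => yjzzzzyzyESS   [S -> y]
yjzzzzyzyESS => yjzzzzyzyzSS   [E -> z]
yjzzzzyzyzSS => yjzzzzyzyzyS   [S -> y]
yjzzzzyzyzyS => yjzzzzyzyzyy   [S -> y]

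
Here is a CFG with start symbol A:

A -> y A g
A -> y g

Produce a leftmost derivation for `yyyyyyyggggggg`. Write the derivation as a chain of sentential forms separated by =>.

A=>yAg=>yyAgg=>yyyAggg=>yyyyAgggg=>yyyyyAggggg=>yyyyyyAgggggg=>yyyyyyyggggggg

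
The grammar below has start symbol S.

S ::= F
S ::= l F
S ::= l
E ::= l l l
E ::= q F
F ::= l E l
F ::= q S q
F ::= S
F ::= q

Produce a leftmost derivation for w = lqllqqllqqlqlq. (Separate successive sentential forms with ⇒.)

S ⇒ lF ⇒ lqSq ⇒ lqlFq ⇒ lqllElq ⇒ lqllqFlq ⇒ lqllqqSqlq ⇒ lqllqqlFqlq ⇒ lqllqqllElqlq ⇒ lqllqqllqFlqlq ⇒ lqllqqllqqlqlq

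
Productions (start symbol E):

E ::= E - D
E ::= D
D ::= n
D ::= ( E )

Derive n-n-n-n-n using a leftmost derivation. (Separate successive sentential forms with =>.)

E => E-D => E-D-D => E-D-D-D => E-D-D-D-D => D-D-D-D-D => n-D-D-D-D => n-n-D-D-D => n-n-n-D-D => n-n-n-n-D => n-n-n-n-n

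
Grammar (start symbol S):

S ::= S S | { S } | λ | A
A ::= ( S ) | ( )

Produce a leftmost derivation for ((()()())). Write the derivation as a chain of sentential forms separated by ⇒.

S⇒A⇒(S)⇒(A)⇒((S))⇒((SS))⇒((SSS))⇒((ASS))⇒((()SS))⇒((()AS))⇒((()()S))⇒((()()A))⇒((()()()))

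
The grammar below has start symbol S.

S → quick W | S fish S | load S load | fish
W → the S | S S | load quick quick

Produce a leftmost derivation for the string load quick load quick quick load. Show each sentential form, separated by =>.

S => load S load => load quick W load => load quick load quick quick load

S => load S load   [S → load S load]
load S load => load quick W load   [S → quick W]
load quick W load => load quick load quick quick load   [W → load quick quick]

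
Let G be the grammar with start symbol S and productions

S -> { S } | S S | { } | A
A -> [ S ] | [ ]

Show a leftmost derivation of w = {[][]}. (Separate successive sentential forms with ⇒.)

S ⇒ {S}   [S -> { S }]
{S} ⇒ {SS}   [S -> S S]
{SS} ⇒ {AS}   [S -> A]
{AS} ⇒ {[]S}   [A -> [ ]]
{[]S} ⇒ {[]A}   [S -> A]
{[]A} ⇒ {[][]}   [A -> [ ]]

S ⇒ {S} ⇒ {SS} ⇒ {AS} ⇒ {[]S} ⇒ {[]A} ⇒ {[][]}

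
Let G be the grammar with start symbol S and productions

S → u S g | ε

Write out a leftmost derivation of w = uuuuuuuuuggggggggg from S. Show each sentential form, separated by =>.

S=>uSg=>uuSgg=>uuuSggg=>uuuuSgggg=>uuuuuSggggg=>uuuuuuSgggggg=>uuuuuuuSggggggg=>uuuuuuuuSgggggggg=>uuuuuuuuuSggggggggg=>uuuuuuuuuggggggggg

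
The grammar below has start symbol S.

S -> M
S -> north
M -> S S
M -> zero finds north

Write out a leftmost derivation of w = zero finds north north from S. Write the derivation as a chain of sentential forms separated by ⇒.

S ⇒ M ⇒ S S ⇒ M S ⇒ zero finds north S ⇒ zero finds north north

S ⇒ M   [S -> M]
M ⇒ S S   [M -> S S]
S S ⇒ M S   [S -> M]
M S ⇒ zero finds north S   [M -> zero finds north]
zero finds north S ⇒ zero finds north north   [S -> north]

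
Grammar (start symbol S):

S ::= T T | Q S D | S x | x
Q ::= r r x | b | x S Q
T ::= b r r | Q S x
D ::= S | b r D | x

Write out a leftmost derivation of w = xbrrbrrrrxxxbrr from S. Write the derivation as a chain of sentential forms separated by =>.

S => TT => QSxT => xSQSxT => xTTQSxT => xbrrTQSxT => xbrrbrrQSxT => xbrrbrrrrxSxT => xbrrbrrrrxxxT => xbrrbrrrrxxxbrr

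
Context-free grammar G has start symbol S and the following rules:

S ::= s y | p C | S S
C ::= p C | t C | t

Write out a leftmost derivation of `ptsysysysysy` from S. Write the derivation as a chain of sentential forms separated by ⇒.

S ⇒ SS ⇒ SSS ⇒ pCSS ⇒ ptSS ⇒ ptSSS ⇒ ptSSSS ⇒ ptSSSSS ⇒ ptsySSSS ⇒ ptsysySSS ⇒ ptsysysySS ⇒ ptsysysysyS ⇒ ptsysysysysy

S ⇒ SS   [S ::= S S]
SS ⇒ SSS   [S ::= S S]
SSS ⇒ pCSS   [S ::= p C]
pCSS ⇒ ptSS   [C ::= t]
ptSS ⇒ ptSSS   [S ::= S S]
ptSSS ⇒ ptSSSS   [S ::= S S]
ptSSSS ⇒ ptSSSSS   [S ::= S S]
ptSSSSS ⇒ ptsySSSS   [S ::= s y]
ptsySSSS ⇒ ptsysySSS   [S ::= s y]
ptsysySSS ⇒ ptsysysySS   [S ::= s y]
ptsysysySS ⇒ ptsysysysyS   [S ::= s y]
ptsysysysyS ⇒ ptsysysysysy   [S ::= s y]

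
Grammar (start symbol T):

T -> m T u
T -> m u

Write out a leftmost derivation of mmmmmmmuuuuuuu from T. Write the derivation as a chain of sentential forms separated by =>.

T=>mTu=>mmTuu=>mmmTuuu=>mmmmTuuuu=>mmmmmTuuuuu=>mmmmmmTuuuuuu=>mmmmmmmuuuuuuu

T => mTu   [T -> m T u]
mTu => mmTuu   [T -> m T u]
mmTuu => mmmTuuu   [T -> m T u]
mmmTuuu => mmmmTuuuu   [T -> m T u]
mmmmTuuuu => mmmmmTuuuuu   [T -> m T u]
mmmmmTuuuuu => mmmmmmTuuuuuu   [T -> m T u]
mmmmmmTuuuuuu => mmmmmmmuuuuuuu   [T -> m u]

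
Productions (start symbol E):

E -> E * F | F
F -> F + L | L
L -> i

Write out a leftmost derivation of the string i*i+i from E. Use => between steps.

E => E*F   [E -> E * F]
E*F => F*F   [E -> F]
F*F => L*F   [F -> L]
L*F => i*F   [L -> i]
i*F => i*F+L   [F -> F + L]
i*F+L => i*L+L   [F -> L]
i*L+L => i*i+L   [L -> i]
i*i+L => i*i+i   [L -> i]

E=>E*F=>F*F=>L*F=>i*F=>i*F+L=>i*L+L=>i*i+L=>i*i+i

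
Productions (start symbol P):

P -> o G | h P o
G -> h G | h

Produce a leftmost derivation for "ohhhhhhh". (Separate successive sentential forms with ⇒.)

P ⇒ oG   [P -> o G]
oG ⇒ ohG   [G -> h G]
ohG ⇒ ohhG   [G -> h G]
ohhG ⇒ ohhhG   [G -> h G]
ohhhG ⇒ ohhhhG   [G -> h G]
ohhhhG ⇒ ohhhhhG   [G -> h G]
ohhhhhG ⇒ ohhhhhhG   [G -> h G]
ohhhhhhG ⇒ ohhhhhhh   [G -> h]

P ⇒ oG ⇒ ohG ⇒ ohhG ⇒ ohhhG ⇒ ohhhhG ⇒ ohhhhhG ⇒ ohhhhhhG ⇒ ohhhhhhh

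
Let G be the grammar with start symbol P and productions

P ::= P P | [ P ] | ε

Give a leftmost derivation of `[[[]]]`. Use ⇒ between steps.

P ⇒ [P] ⇒ [PP] ⇒ [PPP] ⇒ [PPPP] ⇒ [[P]PPP] ⇒ [[[P]]PPP] ⇒ [[[]]PPP] ⇒ [[[]]PP] ⇒ [[[]]P] ⇒ [[[]]]

P ⇒ [P]   [P ::= [ P ]]
[P] ⇒ [PP]   [P ::= P P]
[PP] ⇒ [PPP]   [P ::= P P]
[PPP] ⇒ [PPPP]   [P ::= P P]
[PPPP] ⇒ [[P]PPP]   [P ::= [ P ]]
[[P]PPP] ⇒ [[[P]]PPP]   [P ::= [ P ]]
[[[P]]PPP] ⇒ [[[]]PPP]   [P ::= ε]
[[[]]PPP] ⇒ [[[]]PP]   [P ::= ε]
[[[]]PP] ⇒ [[[]]P]   [P ::= ε]
[[[]]P] ⇒ [[[]]]   [P ::= ε]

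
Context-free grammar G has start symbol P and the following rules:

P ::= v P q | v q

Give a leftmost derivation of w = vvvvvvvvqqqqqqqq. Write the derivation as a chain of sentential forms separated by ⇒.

P⇒vPq⇒vvPqq⇒vvvPqqq⇒vvvvPqqqq⇒vvvvvPqqqqq⇒vvvvvvPqqqqqq⇒vvvvvvvPqqqqqqq⇒vvvvvvvvqqqqqqqq

P ⇒ vPq   [P ::= v P q]
vPq ⇒ vvPqq   [P ::= v P q]
vvPqq ⇒ vvvPqqq   [P ::= v P q]
vvvPqqq ⇒ vvvvPqqqq   [P ::= v P q]
vvvvPqqqq ⇒ vvvvvPqqqqq   [P ::= v P q]
vvvvvPqqqqq ⇒ vvvvvvPqqqqqq   [P ::= v P q]
vvvvvvPqqqqqq ⇒ vvvvvvvPqqqqqqq   [P ::= v P q]
vvvvvvvPqqqqqqq ⇒ vvvvvvvvqqqqqqqq   [P ::= v q]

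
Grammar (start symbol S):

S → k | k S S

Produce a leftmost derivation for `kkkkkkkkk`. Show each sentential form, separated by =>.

S => kSS   [S → k S S]
kSS => kkSSS   [S → k S S]
kkSSS => kkkSSSS   [S → k S S]
kkkSSSS => kkkkSSSSS   [S → k S S]
kkkkSSSSS => kkkkkSSSS   [S → k]
kkkkkSSSS => kkkkkkSSS   [S → k]
kkkkkkSSS => kkkkkkkSS   [S → k]
kkkkkkkSS => kkkkkkkkS   [S → k]
kkkkkkkkS => kkkkkkkkk   [S → k]

S=>kSS=>kkSSS=>kkkSSSS=>kkkkSSSSS=>kkkkkSSSS=>kkkkkkSSS=>kkkkkkkSS=>kkkkkkkkS=>kkkkkkkkk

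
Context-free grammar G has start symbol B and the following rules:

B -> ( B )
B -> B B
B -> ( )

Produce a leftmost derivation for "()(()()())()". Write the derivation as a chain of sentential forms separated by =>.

B=>BB=>BBB=>()BB=>()(B)B=>()(BB)B=>()(BBB)B=>()(()BB)B=>()(()()B)B=>()(()()())B=>()(()()())()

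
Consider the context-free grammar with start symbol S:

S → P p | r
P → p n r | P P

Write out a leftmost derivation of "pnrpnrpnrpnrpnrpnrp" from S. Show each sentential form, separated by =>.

S => Pp   [S → P p]
Pp => PPp   [P → P P]
PPp => PPPp   [P → P P]
PPPp => PPPPp   [P → P P]
PPPPp => pnrPPPp   [P → p n r]
pnrPPPp => pnrPPPPp   [P → P P]
pnrPPPPp => pnrPPPPPp   [P → P P]
pnrPPPPPp => pnrpnrPPPPp   [P → p n r]
pnrpnrPPPPp => pnrpnrpnrPPPp   [P → p n r]
pnrpnrpnrPPPp => pnrpnrpnrpnrPPp   [P → p n r]
pnrpnrpnrpnrPPp => pnrpnrpnrpnrpnrPp   [P → p n r]
pnrpnrpnrpnrpnrPp => pnrpnrpnrpnrpnrpnrp   [P → p n r]

S=>Pp=>PPp=>PPPp=>PPPPp=>pnrPPPp=>pnrPPPPp=>pnrPPPPPp=>pnrpnrPPPPp=>pnrpnrpnrPPPp=>pnrpnrpnrpnrPPp=>pnrpnrpnrpnrpnrPp=>pnrpnrpnrpnrpnrpnrp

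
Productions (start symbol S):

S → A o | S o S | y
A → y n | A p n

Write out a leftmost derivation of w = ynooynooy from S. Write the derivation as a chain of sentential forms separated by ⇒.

S⇒SoS⇒AooS⇒ynooS⇒ynooSoS⇒ynooAooS⇒ynooynooS⇒ynooynooy

S ⇒ SoS   [S → S o S]
SoS ⇒ AooS   [S → A o]
AooS ⇒ ynooS   [A → y n]
ynooS ⇒ ynooSoS   [S → S o S]
ynooSoS ⇒ ynooAooS   [S → A o]
ynooAooS ⇒ ynooynooS   [A → y n]
ynooynooS ⇒ ynooynooy   [S → y]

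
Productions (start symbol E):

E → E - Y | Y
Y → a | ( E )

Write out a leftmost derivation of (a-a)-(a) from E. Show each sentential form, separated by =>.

E => E-Y   [E → E - Y]
E-Y => Y-Y   [E → Y]
Y-Y => (E)-Y   [Y → ( E )]
(E)-Y => (E-Y)-Y   [E → E - Y]
(E-Y)-Y => (Y-Y)-Y   [E → Y]
(Y-Y)-Y => (a-Y)-Y   [Y → a]
(a-Y)-Y => (a-a)-Y   [Y → a]
(a-a)-Y => (a-a)-(E)   [Y → ( E )]
(a-a)-(E) => (a-a)-(Y)   [E → Y]
(a-a)-(Y) => (a-a)-(a)   [Y → a]

E=>E-Y=>Y-Y=>(E)-Y=>(E-Y)-Y=>(Y-Y)-Y=>(a-Y)-Y=>(a-a)-Y=>(a-a)-(E)=>(a-a)-(Y)=>(a-a)-(a)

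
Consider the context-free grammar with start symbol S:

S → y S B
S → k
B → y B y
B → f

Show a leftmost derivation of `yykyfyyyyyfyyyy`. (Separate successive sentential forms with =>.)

S => ySB   [S → y S B]
ySB => yySBB   [S → y S B]
yySBB => yykBB   [S → k]
yykBB => yykyByB   [B → y B y]
yykyByB => yykyfyB   [B → f]
yykyfyB => yykyfyyBy   [B → y B y]
yykyfyyBy => yykyfyyyByy   [B → y B y]
yykyfyyyByy => yykyfyyyyByyy   [B → y B y]
yykyfyyyyByyy => yykyfyyyyyByyyy   [B → y B y]
yykyfyyyyyByyyy => yykyfyyyyyfyyyy   [B → f]

S=>ySB=>yySBB=>yykBB=>yykyByB=>yykyfyB=>yykyfyyBy=>yykyfyyyByy=>yykyfyyyyByyy=>yykyfyyyyyByyyy=>yykyfyyyyyfyyyy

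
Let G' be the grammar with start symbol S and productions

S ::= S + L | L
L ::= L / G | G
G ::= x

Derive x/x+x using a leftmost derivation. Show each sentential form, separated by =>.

S => S+L => L+L => L/G+L => G/G+L => x/G+L => x/x+L => x/x+G => x/x+x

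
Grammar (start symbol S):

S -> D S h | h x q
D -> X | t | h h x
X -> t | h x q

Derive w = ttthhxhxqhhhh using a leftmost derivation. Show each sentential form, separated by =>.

S => DSh => XSh => tSh => tDShh => tXShh => ttShh => ttDShhh => ttXShhh => tttShhh => tttDShhhh => ttthhxShhhh => ttthhxhxqhhhh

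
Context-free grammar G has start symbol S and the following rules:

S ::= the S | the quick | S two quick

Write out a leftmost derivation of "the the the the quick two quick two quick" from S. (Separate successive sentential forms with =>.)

S => the S   [S ::= the S]
the S => the S two quick   [S ::= S two quick]
the S two quick => the the S two quick   [S ::= the S]
the the S two quick => the the S two quick two quick   [S ::= S two quick]
the the S two quick two quick => the the the S two quick two quick   [S ::= the S]
the the the S two quick two quick => the the the the quick two quick two quick   [S ::= the quick]

S => the S => the S two quick => the the S two quick => the the S two quick two quick => the the the S two quick two quick => the the the the quick two quick two quick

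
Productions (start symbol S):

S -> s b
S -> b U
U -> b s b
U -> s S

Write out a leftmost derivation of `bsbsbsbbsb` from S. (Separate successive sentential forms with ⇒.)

S ⇒ bU ⇒ bsS ⇒ bsbU ⇒ bsbsS ⇒ bsbsbU ⇒ bsbsbsS ⇒ bsbsbsbU ⇒ bsbsbsbbsb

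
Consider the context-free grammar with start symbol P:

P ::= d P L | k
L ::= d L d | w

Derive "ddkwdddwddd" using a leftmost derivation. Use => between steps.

P=>dPL=>ddPLL=>ddkLL=>ddkwL=>ddkwdLd=>ddkwddLdd=>ddkwdddLddd=>ddkwdddwddd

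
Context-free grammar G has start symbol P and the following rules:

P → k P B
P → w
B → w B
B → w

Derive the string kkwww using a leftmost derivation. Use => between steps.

P=>kPB=>kkPBB=>kkwBB=>kkwwB=>kkwww

P => kPB   [P → k P B]
kPB => kkPBB   [P → k P B]
kkPBB => kkwBB   [P → w]
kkwBB => kkwwB   [B → w]
kkwwB => kkwww   [B → w]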